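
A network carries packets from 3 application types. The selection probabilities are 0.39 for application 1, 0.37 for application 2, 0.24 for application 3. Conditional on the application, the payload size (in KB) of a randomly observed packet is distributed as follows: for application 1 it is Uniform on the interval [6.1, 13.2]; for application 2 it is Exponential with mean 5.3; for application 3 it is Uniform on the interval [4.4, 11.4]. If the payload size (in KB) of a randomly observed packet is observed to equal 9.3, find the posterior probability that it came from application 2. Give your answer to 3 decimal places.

0.119

Likelihoods f(9.3 | ·): 1: 0.140845; 2: 0.0326332; 3: 0.142857.
Posterior ∝ prior × likelihood. Numerator for 2: 0.37·0.0326332 = 0.0120743.
Normalizing constant: 0.39·0.140845 + 0.37·0.0326332 + 0.24·0.142857 = 0.10129.
P(2 | observation) = 0.0120743 / 0.10129 = 0.119206.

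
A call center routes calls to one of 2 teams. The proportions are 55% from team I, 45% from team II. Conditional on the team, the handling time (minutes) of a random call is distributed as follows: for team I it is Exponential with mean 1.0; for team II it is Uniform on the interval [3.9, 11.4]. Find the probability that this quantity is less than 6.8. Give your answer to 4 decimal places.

0.7234

Conditional on each team, P(X < 6.8): I: 0.998886; II: 0.386667.
By total probability, P(X < 6.8) = 0.55·0.998886 + 0.45·0.386667 = 0.723387.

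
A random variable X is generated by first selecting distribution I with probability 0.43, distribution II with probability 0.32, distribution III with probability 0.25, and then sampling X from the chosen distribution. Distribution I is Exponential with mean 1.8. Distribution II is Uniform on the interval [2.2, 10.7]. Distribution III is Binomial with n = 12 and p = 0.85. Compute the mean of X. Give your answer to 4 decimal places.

5.3880

Component means — I: 1.8; II: 6.45; III: 10.2.
E[X] = 0.43·1.8 + 0.32·6.45 + 0.25·10.2 = 5.388.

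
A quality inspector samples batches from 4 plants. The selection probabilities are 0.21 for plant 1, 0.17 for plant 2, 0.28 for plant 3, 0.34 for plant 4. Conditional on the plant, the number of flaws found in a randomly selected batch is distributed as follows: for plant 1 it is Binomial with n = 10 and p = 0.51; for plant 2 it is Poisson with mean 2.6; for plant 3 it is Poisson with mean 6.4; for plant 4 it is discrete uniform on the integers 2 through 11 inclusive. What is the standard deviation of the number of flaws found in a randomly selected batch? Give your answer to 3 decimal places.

Per component, 1: μ=5.1, E[X²]=28.509; 2: μ=2.6, E[X²]=9.36; 3: μ=6.4, E[X²]=47.36; 4: μ=6.5, E[X²]=50.5.
E[X] = 0.21·5.1 + 0.17·2.6 + 0.28·6.4 + 0.34·6.5 = 5.515.
E[X²] = 0.21·28.509 + 0.17·9.36 + 0.28·47.36 + 0.34·50.5 = 38.0089.
Var(X) = E[X²] − (E[X])² = 38.0089 − 30.4152 = 7.59366.
SD(X) = √7.59366 = 2.75566.

2.756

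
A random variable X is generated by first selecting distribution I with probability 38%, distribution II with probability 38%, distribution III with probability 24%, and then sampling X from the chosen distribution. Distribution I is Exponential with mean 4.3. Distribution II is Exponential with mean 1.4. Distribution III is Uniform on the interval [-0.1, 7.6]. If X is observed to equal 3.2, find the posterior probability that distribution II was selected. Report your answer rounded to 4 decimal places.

0.2740

Likelihoods f(3.2 | ·): I: 0.110493; II: 0.0726439; III: 0.12987.
Posterior ∝ prior × likelihood. Numerator for II: 0.38·0.0726439 = 0.0276047.
Normalizing constant: 0.38·0.110493 + 0.38·0.0726439 + 0.24·0.12987 = 0.100761.
P(II | observation) = 0.0276047 / 0.100761 = 0.273962.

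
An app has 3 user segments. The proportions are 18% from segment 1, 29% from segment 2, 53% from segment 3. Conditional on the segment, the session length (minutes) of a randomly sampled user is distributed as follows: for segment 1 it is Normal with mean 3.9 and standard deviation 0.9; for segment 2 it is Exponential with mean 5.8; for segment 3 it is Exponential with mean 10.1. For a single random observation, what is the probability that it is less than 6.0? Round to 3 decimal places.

0.603

Conditional on each segment, P(X < 6.0): 1: 0.990185; 2: 0.64459; 3: 0.447918.
By total probability, P(X < 6.0) = 0.18·0.990185 + 0.29·0.64459 + 0.53·0.447918 = 0.602561.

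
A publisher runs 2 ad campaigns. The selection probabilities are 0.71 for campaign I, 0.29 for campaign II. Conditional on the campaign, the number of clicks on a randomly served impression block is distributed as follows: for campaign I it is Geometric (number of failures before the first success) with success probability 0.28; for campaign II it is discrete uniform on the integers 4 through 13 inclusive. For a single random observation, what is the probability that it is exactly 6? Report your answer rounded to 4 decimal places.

Conditional on each campaign, P(X = 6): I: 0.0390079; II: 0.1.
By total probability, P(X = 6) = 0.71·0.0390079 + 0.29·0.1 = 0.0566956.

0.0567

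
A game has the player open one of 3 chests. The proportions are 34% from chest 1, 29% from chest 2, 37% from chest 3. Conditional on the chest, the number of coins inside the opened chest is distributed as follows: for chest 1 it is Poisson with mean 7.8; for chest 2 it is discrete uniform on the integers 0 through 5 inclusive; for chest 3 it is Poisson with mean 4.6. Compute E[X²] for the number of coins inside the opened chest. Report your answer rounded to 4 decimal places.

For each component E[X²] = Var + (mean)², giving 1: 68.64; 2: 9.16667; 3: 25.76.
Overall E[X²] = 0.34·68.64 + 0.29·9.16667 + 0.37·25.76 = 35.5271.

35.5271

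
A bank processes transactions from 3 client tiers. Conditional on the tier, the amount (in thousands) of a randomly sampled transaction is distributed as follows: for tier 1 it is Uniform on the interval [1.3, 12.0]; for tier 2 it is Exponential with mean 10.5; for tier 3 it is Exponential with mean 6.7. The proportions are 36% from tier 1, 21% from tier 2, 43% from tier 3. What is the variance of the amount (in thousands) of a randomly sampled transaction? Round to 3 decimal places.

48.315

Per component, 1: μ=6.65, E[X²]=53.7633; 2: μ=10.5, E[X²]=220.5; 3: μ=6.7, E[X²]=89.78.
E[X] = 0.36·6.65 + 0.21·10.5 + 0.43·6.7 = 7.48.
E[X²] = 0.36·53.7633 + 0.21·220.5 + 0.43·89.78 = 104.265.
Var(X) = E[X²] − (E[X])² = 104.265 − 55.9504 = 48.3148.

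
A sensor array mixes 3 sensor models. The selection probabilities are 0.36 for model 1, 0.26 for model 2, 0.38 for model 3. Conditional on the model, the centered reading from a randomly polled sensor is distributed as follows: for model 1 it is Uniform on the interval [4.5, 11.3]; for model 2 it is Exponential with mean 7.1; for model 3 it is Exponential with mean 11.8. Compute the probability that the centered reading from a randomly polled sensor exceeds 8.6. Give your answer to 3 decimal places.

0.404

Conditional on each model, P(X > 8.6): 1: 0.397059; 2: 0.29782; 3: 0.482481.
By total probability, P(X > 8.6) = 0.36·0.397059 + 0.26·0.29782 + 0.38·0.482481 = 0.403717.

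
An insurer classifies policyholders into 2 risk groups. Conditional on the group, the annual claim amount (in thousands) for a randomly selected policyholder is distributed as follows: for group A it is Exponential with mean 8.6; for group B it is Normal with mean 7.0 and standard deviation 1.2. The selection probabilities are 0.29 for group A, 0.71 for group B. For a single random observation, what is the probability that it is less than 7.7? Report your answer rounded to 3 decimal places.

0.683

Conditional on each group, P(X < 7.7): A: 0.591535; B: 0.720166.
By total probability, P(X < 7.7) = 0.29·0.591535 + 0.71·0.720166 = 0.682863.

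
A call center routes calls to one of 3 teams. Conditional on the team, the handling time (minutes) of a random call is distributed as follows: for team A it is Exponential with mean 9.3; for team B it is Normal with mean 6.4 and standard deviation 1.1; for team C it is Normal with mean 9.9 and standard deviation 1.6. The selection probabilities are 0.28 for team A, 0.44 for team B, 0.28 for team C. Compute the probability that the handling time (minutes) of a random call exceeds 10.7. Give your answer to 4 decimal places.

Conditional on each team, P(X > 10.7): A: 0.316467; B: 4.6322e-05; C: 0.308538.
By total probability, P(X > 10.7) = 0.28·0.316467 + 0.44·4.6322e-05 + 0.28·0.308538 = 0.175022.

0.1750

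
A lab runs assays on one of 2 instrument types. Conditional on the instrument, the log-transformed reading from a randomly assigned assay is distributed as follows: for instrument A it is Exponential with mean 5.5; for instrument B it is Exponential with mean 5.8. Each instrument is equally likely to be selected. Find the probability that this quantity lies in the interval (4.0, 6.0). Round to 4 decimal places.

Conditional on each instrument, P(4.0 < X < 6.0): A: 0.147314; B: 0.146339.
By total probability, P(4.0 < X < 6.0) = 0.5·0.147314 + 0.5·0.146339 = 0.146826.

0.1468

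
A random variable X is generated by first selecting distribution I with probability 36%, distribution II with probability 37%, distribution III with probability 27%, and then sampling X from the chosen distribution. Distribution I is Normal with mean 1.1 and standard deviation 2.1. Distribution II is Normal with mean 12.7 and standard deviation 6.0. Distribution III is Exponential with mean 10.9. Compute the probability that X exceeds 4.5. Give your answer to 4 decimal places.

0.5359

Conditional on each component, P(X > 4.5): I: 0.0527185; II: 0.914135; III: 0.661765.
By total probability, P(X > 4.5) = 0.36·0.0527185 + 0.37·0.914135 + 0.27·0.661765 = 0.535885.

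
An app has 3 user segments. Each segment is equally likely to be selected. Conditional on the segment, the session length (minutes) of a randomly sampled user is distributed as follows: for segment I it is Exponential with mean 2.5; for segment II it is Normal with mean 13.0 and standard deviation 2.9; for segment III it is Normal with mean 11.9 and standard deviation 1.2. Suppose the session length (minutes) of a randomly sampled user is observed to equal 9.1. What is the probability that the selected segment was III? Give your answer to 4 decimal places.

0.2482

Likelihoods f(9.1 | ·): I: 0.0105009; II: 0.0556914; III: 0.0218516.
Posterior ∝ prior × likelihood. Numerator for III: 0.333333·0.0218516 = 0.00728386.
Normalizing constant: 0.333333·0.0105009 + 0.333333·0.0556914 + 0.333333·0.0218516 = 0.029348.
P(III | observation) = 0.00728386 / 0.029348 = 0.24819.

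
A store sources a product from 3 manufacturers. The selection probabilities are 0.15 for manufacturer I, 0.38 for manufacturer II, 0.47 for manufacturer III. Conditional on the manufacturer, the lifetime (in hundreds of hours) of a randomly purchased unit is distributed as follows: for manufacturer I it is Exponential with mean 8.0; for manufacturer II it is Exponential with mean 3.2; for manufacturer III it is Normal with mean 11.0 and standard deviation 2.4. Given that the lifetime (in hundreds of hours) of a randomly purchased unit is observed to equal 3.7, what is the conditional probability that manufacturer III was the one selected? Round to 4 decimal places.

0.0153

Likelihoods f(3.7 | ·): I: 0.0787134; II: 0.0983325; III: 0.00162821.
Posterior ∝ prior × likelihood. Numerator for III: 0.47·0.00162821 = 0.000765258.
Normalizing constant: 0.15·0.0787134 + 0.38·0.0983325 + 0.47·0.00162821 = 0.0499386.
P(III | observation) = 0.000765258 / 0.0499386 = 0.015324.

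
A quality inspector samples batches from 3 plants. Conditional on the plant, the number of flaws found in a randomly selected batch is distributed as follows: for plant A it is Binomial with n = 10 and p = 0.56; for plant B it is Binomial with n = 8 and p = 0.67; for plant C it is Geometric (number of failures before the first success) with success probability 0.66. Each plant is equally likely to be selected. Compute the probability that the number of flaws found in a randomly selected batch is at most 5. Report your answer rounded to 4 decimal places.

0.6639

Conditional on each plant, P(X ≤ 5): A: 0.469581; B: 0.523565; C: 0.998455.
By total probability, P(X ≤ 5) = 0.333333·0.469581 + 0.333333·0.523565 + 0.333333·0.998455 = 0.663867.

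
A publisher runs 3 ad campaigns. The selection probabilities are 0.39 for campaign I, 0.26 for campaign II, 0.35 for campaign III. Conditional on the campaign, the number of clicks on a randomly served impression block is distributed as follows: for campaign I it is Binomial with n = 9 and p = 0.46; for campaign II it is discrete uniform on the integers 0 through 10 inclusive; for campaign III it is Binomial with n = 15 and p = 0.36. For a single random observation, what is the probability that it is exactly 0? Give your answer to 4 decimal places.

0.0256

Conditional on each campaign, P(X = 0): I: 0.00390431; II: 0.0909091; III: 0.00123794.
By total probability, P(X = 0) = 0.39·0.00390431 + 0.26·0.0909091 + 0.35·0.00123794 = 0.0255923.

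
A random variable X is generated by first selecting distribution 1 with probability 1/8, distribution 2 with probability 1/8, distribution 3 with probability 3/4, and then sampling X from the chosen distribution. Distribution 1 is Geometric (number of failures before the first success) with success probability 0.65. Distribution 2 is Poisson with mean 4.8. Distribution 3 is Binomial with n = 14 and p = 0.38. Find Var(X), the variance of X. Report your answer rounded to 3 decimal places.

Per component, 1: μ=0.538462, E[X²]=1.11834; 2: μ=4.8, E[X²]=27.84; 3: μ=5.32, E[X²]=31.6008.
E[X] = 0.125·0.538462 + 0.125·4.8 + 0.75·5.32 = 4.65731.
E[X²] = 0.125·1.11834 + 0.125·27.84 + 0.75·31.6008 = 27.3204.
Var(X) = E[X²] − (E[X])² = 27.3204 − 21.6905 = 5.62988.

5.630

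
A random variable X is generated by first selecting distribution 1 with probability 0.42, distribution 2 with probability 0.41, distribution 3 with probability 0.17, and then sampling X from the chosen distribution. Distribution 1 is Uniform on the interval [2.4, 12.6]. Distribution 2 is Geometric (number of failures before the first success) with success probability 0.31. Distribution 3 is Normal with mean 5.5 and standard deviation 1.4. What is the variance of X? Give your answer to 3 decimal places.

12.741

Per component, 1: μ=7.5, E[X²]=64.92; 2: μ=2.22581, E[X²]=12.1342; 3: μ=5.5, E[X²]=32.21.
E[X] = 0.42·7.5 + 0.41·2.22581 + 0.17·5.5 = 4.99758.
E[X²] = 0.42·64.92 + 0.41·12.1342 + 0.17·32.21 = 37.7171.
Var(X) = E[X²] − (E[X])² = 37.7171 − 24.9758 = 12.7413.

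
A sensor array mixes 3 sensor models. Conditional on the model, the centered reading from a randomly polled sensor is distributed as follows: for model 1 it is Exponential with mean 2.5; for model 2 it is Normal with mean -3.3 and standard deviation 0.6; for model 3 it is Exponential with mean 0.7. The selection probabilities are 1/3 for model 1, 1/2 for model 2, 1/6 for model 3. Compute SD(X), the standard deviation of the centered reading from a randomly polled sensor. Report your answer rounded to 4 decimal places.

Per component, 1: μ=2.5, E[X²]=12.5; 2: μ=-3.3, E[X²]=11.25; 3: μ=0.7, E[X²]=0.98.
E[X] = 0.333333·2.5 + 0.5·-3.3 + 0.166667·0.7 = -0.7.
E[X²] = 0.333333·12.5 + 0.5·11.25 + 0.166667·0.98 = 9.955.
Var(X) = E[X²] − (E[X])² = 9.955 − 0.49 = 9.465.
SD(X) = √9.465 = 3.07652.

3.0765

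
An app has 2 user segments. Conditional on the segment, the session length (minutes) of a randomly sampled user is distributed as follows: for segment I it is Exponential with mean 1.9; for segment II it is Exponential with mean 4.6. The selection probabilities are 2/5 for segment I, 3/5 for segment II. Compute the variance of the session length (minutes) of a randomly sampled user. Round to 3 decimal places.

Per component, I: μ=1.9, E[X²]=7.22; II: μ=4.6, E[X²]=42.32.
E[X] = 0.4·1.9 + 0.6·4.6 = 3.52.
E[X²] = 0.4·7.22 + 0.6·42.32 = 28.28.
Var(X) = E[X²] − (E[X])² = 28.28 − 12.3904 = 15.8896.

15.890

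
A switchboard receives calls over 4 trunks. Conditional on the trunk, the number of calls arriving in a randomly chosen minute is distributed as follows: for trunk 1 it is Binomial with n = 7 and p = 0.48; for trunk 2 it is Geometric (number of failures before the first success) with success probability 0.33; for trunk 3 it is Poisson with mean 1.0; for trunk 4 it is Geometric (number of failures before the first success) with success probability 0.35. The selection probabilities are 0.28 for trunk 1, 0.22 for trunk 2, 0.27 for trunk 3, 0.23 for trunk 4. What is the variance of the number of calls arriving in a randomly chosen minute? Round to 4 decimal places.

4.1188

Per component, 1: μ=3.36, E[X²]=13.0368; 2: μ=2.0303, E[X²]=10.2746; 3: μ=1, E[X²]=2; 4: μ=1.85714, E[X²]=8.7551.
E[X] = 0.28·3.36 + 0.22·2.0303 + 0.27·1 + 0.23·1.85714 = 2.08461.
E[X²] = 0.28·13.0368 + 0.22·10.2746 + 0.27·2 + 0.23·8.7551 = 8.46438.
Var(X) = E[X²] − (E[X])² = 8.46438 − 4.3456 = 4.11878.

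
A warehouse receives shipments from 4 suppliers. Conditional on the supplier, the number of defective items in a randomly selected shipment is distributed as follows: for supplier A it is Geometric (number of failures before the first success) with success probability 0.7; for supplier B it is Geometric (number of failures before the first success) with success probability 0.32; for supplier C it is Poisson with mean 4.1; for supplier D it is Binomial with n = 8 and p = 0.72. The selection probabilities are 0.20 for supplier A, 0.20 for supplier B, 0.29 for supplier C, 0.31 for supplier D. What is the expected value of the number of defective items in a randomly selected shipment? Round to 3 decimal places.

3.485

Component means — A: 0.428571; B: 2.125; C: 4.1; D: 5.76.
E[X] = 0.2·0.428571 + 0.2·2.125 + 0.29·4.1 + 0.31·5.76 = 3.48531.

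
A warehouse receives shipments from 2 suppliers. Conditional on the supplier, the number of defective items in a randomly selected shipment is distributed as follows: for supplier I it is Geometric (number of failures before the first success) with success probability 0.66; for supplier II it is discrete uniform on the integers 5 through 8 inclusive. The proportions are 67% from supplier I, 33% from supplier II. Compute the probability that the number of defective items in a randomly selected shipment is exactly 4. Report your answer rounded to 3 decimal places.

0.006

Conditional on each supplier, P(X = 4): I: 0.00881982; II: 0.
By total probability, P(X = 4) = 0.67·0.00881982 + 0.33·0 = 0.00590928.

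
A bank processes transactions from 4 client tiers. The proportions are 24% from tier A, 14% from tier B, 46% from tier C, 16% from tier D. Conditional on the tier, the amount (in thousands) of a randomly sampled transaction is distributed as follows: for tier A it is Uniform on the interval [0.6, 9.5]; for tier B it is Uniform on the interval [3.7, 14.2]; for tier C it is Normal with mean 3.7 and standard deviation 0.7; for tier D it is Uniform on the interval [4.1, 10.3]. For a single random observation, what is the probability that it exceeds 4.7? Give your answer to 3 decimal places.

0.436

Conditional on each tier, P(X > 4.7): A: 0.539326; B: 0.904762; C: 0.0765637; D: 0.903226.
By total probability, P(X > 4.7) = 0.24·0.539326 + 0.14·0.904762 + 0.46·0.0765637 + 0.16·0.903226 = 0.43584.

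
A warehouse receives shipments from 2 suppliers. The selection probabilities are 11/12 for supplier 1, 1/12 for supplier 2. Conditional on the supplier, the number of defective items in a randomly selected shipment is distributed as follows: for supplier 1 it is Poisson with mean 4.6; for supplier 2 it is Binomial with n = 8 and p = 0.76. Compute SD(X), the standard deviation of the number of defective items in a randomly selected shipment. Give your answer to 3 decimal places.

2.123

Per component, 1: μ=4.6, E[X²]=25.76; 2: μ=6.08, E[X²]=38.4256.
E[X] = 0.916667·4.6 + 0.0833333·6.08 = 4.72333.
E[X²] = 0.916667·25.76 + 0.0833333·38.4256 = 26.8155.
Var(X) = E[X²] − (E[X])² = 26.8155 − 22.3099 = 4.50559.
SD(X) = √4.50559 = 2.12264.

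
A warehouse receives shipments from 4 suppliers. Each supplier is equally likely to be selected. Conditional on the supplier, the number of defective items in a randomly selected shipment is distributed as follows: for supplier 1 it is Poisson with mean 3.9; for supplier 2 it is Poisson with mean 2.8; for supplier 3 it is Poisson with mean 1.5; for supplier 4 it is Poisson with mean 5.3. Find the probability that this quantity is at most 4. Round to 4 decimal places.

Conditional on each supplier, P(X ≤ 4): 1: 0.648365; 2: 0.847676; 3: 0.981424; 4: 0.389518.
By total probability, P(X ≤ 4) = 0.25·0.648365 + 0.25·0.847676 + 0.25·0.981424 + 0.25·0.389518 = 0.716746.

0.7167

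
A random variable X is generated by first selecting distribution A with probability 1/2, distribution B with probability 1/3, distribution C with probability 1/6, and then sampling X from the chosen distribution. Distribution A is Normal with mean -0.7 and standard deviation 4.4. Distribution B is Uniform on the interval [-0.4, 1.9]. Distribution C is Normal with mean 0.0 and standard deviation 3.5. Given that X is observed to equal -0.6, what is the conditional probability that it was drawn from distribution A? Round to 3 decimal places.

0.708

Likelihoods f(-0.6 | ·): A: 0.0906453; B: 0; C: 0.112321.
Posterior ∝ prior × likelihood. Numerator for A: 0.5·0.0906453 = 0.0453226.
Normalizing constant: 0.5·0.0906453 + 0.333333·0 + 0.166667·0.112321 = 0.0640428.
P(A | observation) = 0.0453226 / 0.0640428 = 0.707693.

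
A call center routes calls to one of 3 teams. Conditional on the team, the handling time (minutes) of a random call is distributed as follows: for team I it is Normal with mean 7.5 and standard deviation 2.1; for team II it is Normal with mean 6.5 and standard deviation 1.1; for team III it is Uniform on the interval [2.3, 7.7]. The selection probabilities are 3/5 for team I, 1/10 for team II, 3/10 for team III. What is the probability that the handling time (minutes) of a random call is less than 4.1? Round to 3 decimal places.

0.133

Conditional on each team, P(X < 4.1): I: 0.0527185; II: 0.0145615; III: 0.333333.
By total probability, P(X < 4.1) = 0.6·0.0527185 + 0.1·0.0145615 + 0.3·0.333333 = 0.133087.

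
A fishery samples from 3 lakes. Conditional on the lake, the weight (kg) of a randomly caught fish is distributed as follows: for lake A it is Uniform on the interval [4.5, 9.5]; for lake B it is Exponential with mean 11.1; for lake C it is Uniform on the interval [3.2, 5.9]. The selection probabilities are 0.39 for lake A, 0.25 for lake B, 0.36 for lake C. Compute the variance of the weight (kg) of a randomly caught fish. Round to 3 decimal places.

Per component, A: μ=7, E[X²]=51.0833; B: μ=11.1, E[X²]=246.42; C: μ=4.55, E[X²]=21.31.
E[X] = 0.39·7 + 0.25·11.1 + 0.36·4.55 = 7.143.
E[X²] = 0.39·51.0833 + 0.25·246.42 + 0.36·21.31 = 89.1991.
Var(X) = E[X²] − (E[X])² = 89.1991 − 51.0224 = 38.1767.

38.177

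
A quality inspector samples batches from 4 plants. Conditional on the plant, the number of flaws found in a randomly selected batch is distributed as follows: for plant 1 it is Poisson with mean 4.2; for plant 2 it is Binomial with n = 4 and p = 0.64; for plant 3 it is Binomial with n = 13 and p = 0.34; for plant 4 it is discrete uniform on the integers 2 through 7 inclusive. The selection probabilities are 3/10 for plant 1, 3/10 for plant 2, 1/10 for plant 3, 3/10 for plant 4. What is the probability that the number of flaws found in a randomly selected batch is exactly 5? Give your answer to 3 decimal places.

Conditional on each plant, P(X = 5): 1: 0.163316; 2: 0; 3: 0.210535; 4: 0.166667.
By total probability, P(X = 5) = 0.3·0.163316 + 0.3·0 + 0.1·0.210535 + 0.3·0.166667 = 0.120048.

0.120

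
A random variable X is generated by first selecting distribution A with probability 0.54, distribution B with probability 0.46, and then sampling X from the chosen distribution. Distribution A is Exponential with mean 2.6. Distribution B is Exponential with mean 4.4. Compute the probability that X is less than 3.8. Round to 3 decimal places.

Conditional on each component, P(X < 3.8): A: 0.768121; B: 0.578374.
By total probability, P(X < 3.8) = 0.54·0.768121 + 0.46·0.578374 = 0.680837.

0.681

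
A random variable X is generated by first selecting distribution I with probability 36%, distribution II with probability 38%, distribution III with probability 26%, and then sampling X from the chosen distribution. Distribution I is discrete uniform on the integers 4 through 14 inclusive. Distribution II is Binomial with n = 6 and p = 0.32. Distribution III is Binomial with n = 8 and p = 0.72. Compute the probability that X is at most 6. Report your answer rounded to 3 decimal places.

Conditional on each component, P(X ≤ 6): I: 0.272727; II: 1; III: 0.703094.
By total probability, P(X ≤ 6) = 0.36·0.272727 + 0.38·1 + 0.26·0.703094 = 0.660986.

0.661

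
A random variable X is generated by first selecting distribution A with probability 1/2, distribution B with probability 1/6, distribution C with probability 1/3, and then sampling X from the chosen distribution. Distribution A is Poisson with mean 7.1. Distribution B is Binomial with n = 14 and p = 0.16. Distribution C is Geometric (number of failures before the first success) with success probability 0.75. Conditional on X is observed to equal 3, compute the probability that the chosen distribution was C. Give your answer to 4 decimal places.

Likelihoods P(X=3 | ·): A: 0.049219; B: 0.219045; C: 0.0117188.
Posterior ∝ prior × likelihood. Numerator for C: 0.333333·0.0117188 = 0.00390625.
Normalizing constant: 0.5·0.049219 + 0.166667·0.219045 + 0.333333·0.0117188 = 0.0650233.
P(C | observation) = 0.00390625 / 0.0650233 = 0.0600746.

0.0601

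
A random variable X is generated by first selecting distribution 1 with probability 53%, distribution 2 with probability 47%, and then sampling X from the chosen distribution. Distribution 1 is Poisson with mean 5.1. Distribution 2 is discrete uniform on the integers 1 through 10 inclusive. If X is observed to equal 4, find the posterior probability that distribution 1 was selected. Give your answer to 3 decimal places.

Likelihoods P(X=4 | ·): 1: 0.171857; 2: 0.1.
Posterior ∝ prior × likelihood. Numerator for 1: 0.53·0.171857 = 0.0910843.
Normalizing constant: 0.53·0.171857 + 0.47·0.1 = 0.138084.
P(1 | observation) = 0.0910843 / 0.138084 = 0.659628.

0.660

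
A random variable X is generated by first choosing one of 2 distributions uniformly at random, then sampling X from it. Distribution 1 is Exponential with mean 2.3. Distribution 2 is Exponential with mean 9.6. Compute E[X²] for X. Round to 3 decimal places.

97.450

For each component E[X²] = Var + (mean)², giving 1: 10.58; 2: 184.32.
Overall E[X²] = 0.5·10.58 + 0.5·184.32 = 97.45.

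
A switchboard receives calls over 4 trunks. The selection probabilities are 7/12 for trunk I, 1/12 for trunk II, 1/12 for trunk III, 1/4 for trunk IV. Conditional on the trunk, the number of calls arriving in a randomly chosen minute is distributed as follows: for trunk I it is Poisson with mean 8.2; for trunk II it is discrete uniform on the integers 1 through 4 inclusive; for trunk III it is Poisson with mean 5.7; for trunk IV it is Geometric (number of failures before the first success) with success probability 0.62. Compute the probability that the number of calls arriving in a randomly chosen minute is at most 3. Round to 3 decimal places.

Conditional on each trunk, P(X ≤ 3): I: 0.0369999; II: 0.75; III: 0.180048; IV: 0.979149.
By total probability, P(X ≤ 3) = 0.583333·0.0369999 + 0.0833333·0.75 + 0.0833333·0.180048 + 0.25·0.979149 = 0.343874.

0.344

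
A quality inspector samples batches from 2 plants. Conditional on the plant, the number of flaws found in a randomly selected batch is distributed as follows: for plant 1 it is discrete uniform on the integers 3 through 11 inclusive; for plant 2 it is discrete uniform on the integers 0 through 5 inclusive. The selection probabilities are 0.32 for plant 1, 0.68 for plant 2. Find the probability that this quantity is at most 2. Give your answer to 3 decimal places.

0.340

Conditional on each plant, P(X ≤ 2): 1: 0; 2: 0.5.
By total probability, P(X ≤ 2) = 0.32·0 + 0.68·0.5 = 0.34.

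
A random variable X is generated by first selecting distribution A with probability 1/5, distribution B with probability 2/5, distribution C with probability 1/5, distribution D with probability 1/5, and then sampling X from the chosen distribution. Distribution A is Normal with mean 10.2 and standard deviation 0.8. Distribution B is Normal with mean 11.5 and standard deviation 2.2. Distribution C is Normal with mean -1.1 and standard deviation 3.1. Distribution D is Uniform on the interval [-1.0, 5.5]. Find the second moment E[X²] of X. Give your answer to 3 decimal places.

79.653

For each component E[X²] = Var + (mean)², giving A: 104.68; B: 137.09; C: 10.82; D: 8.58333.
Overall E[X²] = 0.2·104.68 + 0.4·137.09 + 0.2·10.82 + 0.2·8.58333 = 79.6527.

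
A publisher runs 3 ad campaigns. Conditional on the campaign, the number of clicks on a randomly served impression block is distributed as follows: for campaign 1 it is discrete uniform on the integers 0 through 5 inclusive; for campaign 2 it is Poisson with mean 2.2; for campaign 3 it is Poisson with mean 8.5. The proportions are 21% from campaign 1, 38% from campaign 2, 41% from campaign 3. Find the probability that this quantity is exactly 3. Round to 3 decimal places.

Conditional on each campaign, P(X = 3): 1: 0.166667; 2: 0.196639; 3: 0.0208258.
By total probability, P(X = 3) = 0.21·0.166667 + 0.38·0.196639 + 0.41·0.0208258 = 0.118261.

0.118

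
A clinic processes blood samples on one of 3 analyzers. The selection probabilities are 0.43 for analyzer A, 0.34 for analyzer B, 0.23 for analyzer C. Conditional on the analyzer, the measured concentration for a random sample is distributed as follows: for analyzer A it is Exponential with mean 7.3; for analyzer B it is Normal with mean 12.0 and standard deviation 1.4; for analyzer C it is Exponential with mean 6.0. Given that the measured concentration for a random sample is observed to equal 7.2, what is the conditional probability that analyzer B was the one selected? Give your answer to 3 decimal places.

Likelihoods f(7.2 | ·): A: 0.0510895; B: 0.000798351; C: 0.050199.
Posterior ∝ prior × likelihood. Numerator for B: 0.34·0.000798351 = 0.000271439.
Normalizing constant: 0.43·0.0510895 + 0.34·0.000798351 + 0.23·0.050199 = 0.0337857.
P(B | observation) = 0.000271439 / 0.0337857 = 0.00803415.

0.008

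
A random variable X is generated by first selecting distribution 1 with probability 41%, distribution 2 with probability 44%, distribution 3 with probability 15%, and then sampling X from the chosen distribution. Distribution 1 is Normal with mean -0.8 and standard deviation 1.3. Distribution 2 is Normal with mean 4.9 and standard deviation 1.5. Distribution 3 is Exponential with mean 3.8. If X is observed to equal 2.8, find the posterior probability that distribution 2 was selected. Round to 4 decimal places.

0.6702

Likelihoods f(2.8 | ·): 1: 0.0066335; 2: 0.0998183; 3: 0.125953.
Posterior ∝ prior × likelihood. Numerator for 2: 0.44·0.0998183 = 0.0439201.
Normalizing constant: 0.41·0.0066335 + 0.44·0.0998183 + 0.15·0.125953 = 0.0655328.
P(2 | observation) = 0.0439201 / 0.0655328 = 0.6702.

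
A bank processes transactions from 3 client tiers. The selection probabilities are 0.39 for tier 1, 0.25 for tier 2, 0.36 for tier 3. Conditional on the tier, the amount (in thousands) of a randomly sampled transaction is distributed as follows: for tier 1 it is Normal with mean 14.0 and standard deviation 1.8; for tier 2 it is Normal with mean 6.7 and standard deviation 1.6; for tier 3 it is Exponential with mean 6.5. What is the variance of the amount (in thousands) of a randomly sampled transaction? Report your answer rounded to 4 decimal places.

30.2105

Per component, 1: μ=14, E[X²]=199.24; 2: μ=6.7, E[X²]=47.45; 3: μ=6.5, E[X²]=84.5.
E[X] = 0.39·14 + 0.25·6.7 + 0.36·6.5 = 9.475.
E[X²] = 0.39·199.24 + 0.25·47.45 + 0.36·84.5 = 119.986.
Var(X) = E[X²] − (E[X])² = 119.986 − 89.7756 = 30.2105.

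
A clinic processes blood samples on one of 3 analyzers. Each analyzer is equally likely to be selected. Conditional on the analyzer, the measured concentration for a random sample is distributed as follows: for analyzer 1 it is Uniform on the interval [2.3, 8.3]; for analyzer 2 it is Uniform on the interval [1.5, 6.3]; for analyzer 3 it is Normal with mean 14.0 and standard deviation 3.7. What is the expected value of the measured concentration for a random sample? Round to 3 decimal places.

Component means — 1: 5.3; 2: 3.9; 3: 14.
E[X] = 0.333333·5.3 + 0.333333·3.9 + 0.333333·14 = 7.73333.

7.733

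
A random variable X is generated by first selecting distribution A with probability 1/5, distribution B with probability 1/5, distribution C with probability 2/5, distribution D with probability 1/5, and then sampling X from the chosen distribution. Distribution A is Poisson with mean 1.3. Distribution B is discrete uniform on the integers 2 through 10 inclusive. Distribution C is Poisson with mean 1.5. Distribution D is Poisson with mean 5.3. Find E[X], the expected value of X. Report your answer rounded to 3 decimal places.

Component means — A: 1.3; B: 6; C: 1.5; D: 5.3.
E[X] = 0.2·1.3 + 0.2·6 + 0.4·1.5 + 0.2·5.3 = 3.12.

3.120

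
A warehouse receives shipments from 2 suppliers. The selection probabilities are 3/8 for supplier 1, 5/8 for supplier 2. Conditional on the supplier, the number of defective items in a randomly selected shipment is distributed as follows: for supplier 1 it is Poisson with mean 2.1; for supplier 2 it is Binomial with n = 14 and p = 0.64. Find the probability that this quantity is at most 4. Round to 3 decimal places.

0.356

Conditional on each supplier, P(X ≤ 4): 1: 0.937874; 2: 0.0075886.
By total probability, P(X ≤ 4) = 0.375·0.937874 + 0.625·0.0075886 = 0.356446.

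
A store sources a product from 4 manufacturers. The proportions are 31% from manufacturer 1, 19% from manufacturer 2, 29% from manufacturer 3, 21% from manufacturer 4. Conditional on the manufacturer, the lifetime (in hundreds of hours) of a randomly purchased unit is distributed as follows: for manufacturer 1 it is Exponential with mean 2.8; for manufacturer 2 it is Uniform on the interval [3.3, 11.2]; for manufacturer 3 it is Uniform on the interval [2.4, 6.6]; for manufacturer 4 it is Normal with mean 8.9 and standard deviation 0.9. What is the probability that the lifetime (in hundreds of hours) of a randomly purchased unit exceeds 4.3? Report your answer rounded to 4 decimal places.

0.6015

Conditional on each manufacturer, P(X > 4.3): 1: 0.215302; 2: 0.873418; 3: 0.547619; 4: 1.
By total probability, P(X > 4.3) = 0.31·0.215302 + 0.19·0.873418 + 0.29·0.547619 + 0.21·1 = 0.601502.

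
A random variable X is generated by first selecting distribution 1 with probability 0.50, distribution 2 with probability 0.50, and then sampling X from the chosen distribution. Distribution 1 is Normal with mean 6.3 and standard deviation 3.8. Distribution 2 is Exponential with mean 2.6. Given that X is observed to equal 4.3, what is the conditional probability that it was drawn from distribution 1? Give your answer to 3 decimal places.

Likelihoods f(4.3 | ·): 1: 0.091406; 2: 0.0735818.
Posterior ∝ prior × likelihood. Numerator for 1: 0.5·0.091406 = 0.045703.
Normalizing constant: 0.5·0.091406 + 0.5·0.0735818 = 0.0824939.
P(1 | observation) = 0.045703 / 0.0824939 = 0.554017.

0.554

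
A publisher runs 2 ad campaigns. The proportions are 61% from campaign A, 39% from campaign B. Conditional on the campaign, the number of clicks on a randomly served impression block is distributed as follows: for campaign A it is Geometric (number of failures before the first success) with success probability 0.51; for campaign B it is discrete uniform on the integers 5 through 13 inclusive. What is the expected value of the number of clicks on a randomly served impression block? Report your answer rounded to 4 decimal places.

4.0961

Component means — A: 0.960784; B: 9.
E[X] = 0.61·0.960784 + 0.39·9 = 4.09608.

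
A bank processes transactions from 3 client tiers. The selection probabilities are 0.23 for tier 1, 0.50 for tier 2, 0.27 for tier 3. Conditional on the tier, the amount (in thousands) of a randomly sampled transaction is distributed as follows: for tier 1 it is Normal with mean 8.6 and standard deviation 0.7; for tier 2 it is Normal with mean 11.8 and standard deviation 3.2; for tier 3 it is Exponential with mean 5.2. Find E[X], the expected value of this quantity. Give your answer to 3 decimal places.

9.282

Component means — 1: 8.6; 2: 11.8; 3: 5.2.
E[X] = 0.23·8.6 + 0.5·11.8 + 0.27·5.2 = 9.282.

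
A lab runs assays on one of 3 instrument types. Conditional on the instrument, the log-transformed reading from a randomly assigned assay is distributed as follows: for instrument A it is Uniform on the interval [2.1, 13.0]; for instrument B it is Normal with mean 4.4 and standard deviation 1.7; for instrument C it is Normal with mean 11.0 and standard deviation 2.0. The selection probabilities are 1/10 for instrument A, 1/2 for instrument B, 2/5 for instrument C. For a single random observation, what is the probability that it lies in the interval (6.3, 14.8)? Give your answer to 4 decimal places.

0.5122

Conditional on each instrument, P(6.3 < X < 14.8): A: 0.614679; B: 0.131859; C: 0.961897.
By total probability, P(6.3 < X < 14.8) = 0.1·0.614679 + 0.5·0.131859 + 0.4·0.961897 = 0.512156.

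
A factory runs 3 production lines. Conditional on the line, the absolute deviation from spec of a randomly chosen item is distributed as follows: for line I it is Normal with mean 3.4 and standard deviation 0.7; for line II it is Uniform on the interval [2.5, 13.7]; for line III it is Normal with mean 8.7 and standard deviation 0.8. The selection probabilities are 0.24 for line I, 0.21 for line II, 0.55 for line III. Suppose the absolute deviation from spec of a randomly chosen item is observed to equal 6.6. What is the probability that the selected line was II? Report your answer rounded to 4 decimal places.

0.6818

Likelihoods f(6.6 | ·): I: 1.6515e-05; II: 0.0892857; III: 0.0159052.
Posterior ∝ prior × likelihood. Numerator for II: 0.21·0.0892857 = 0.01875.
Normalizing constant: 0.24·1.6515e-05 + 0.21·0.0892857 + 0.55·0.0159052 = 0.0275018.
P(II | observation) = 0.01875 / 0.0275018 = 0.681773.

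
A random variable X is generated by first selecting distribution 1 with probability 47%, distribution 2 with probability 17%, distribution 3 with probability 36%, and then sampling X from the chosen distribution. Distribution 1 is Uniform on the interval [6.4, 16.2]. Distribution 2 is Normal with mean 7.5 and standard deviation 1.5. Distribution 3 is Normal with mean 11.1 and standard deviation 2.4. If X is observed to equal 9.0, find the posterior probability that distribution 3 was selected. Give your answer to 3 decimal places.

0.351

Likelihoods f(9.0 | ·): 1: 0.102041; 2: 0.161314; 3: 0.113356.
Posterior ∝ prior × likelihood. Numerator for 3: 0.36·0.113356 = 0.0408082.
Normalizing constant: 0.47·0.102041 + 0.17·0.161314 + 0.36·0.113356 = 0.116191.
P(3 | observation) = 0.0408082 / 0.116191 = 0.351218.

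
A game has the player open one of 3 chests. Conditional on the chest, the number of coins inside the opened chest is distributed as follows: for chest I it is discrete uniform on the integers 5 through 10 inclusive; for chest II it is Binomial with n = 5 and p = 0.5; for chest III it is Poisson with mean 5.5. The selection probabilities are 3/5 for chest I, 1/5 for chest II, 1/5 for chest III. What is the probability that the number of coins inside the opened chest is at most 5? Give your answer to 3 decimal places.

Conditional on each chest, P(X ≤ 5): I: 0.166667; II: 1; III: 0.528919.
By total probability, P(X ≤ 5) = 0.6·0.166667 + 0.2·1 + 0.2·0.528919 = 0.405784.

0.406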